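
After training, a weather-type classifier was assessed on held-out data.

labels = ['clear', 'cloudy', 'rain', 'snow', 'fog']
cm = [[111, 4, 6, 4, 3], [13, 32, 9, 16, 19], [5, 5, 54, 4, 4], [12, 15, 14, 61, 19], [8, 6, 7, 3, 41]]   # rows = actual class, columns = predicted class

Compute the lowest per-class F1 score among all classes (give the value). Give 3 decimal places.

0.424

Per-class F1 score (2·TP/(2·TP+FP+FN)):
  clear: TP=111, FP=13+5+12+8=38, FN=4+6+4+3=17 → 222/277 = 0.8014
  cloudy: TP=32, FP=4+5+15+6=30, FN=13+9+16+19=57 → 64/151 = 0.4238
  rain: TP=54, FP=6+9+14+7=36, FN=5+5+4+4=18 → 108/162 = 0.6667
  snow: TP=61, FP=4+16+4+3=27, FN=12+15+14+19=60 → 122/209 = 0.5837
  fog: TP=41, FP=3+19+4+19=45, FN=8+6+7+3=24 → 82/151 = 0.5430
Lowest is class 'cloudy' with F1 score = 0.424.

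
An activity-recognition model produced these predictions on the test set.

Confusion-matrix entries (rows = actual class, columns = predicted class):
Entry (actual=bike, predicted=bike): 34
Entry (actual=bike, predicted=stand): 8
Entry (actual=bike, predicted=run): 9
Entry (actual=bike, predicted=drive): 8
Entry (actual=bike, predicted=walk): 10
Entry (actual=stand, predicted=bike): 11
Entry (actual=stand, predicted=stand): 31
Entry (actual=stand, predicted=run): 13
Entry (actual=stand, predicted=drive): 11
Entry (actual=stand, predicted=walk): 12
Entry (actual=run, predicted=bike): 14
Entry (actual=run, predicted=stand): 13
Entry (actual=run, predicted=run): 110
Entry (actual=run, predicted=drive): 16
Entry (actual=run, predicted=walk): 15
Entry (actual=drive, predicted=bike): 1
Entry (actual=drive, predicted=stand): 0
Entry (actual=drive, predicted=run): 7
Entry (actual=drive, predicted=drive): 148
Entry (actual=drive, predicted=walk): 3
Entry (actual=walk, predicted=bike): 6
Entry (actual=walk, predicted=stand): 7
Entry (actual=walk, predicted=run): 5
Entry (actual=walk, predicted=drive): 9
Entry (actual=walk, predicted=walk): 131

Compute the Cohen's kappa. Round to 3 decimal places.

Observed agreement pₒ = trace/N = 454/632 = 0.7184
Expected agreement pₑ = Σ (rowᵢ·colᵢ)/N² = (69·66 + 78·59 + 168·144 + 159·192 + 158·171)/632² = 0.2276
κ = (pₒ − pₑ)/(1 − pₑ) = (0.7184 − 0.2276)/(1 − 0.2276) = 0.635

0.635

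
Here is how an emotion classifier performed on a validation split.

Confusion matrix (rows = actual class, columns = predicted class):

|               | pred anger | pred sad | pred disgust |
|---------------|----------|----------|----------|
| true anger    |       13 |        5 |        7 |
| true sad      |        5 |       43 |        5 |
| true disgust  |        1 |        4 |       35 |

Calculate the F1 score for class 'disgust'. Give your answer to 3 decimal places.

One-vs-rest for 'disgust': TP = diagonal; FP = other classes predicted 'disgust'; FN = 'disgust' predicted as other.
F1 score = 2·TP/(2·TP+FP+FN).
disgust: TP=35, FP=7+5=12, FN=1+4=5 → 70/87 = 0.8046

0.805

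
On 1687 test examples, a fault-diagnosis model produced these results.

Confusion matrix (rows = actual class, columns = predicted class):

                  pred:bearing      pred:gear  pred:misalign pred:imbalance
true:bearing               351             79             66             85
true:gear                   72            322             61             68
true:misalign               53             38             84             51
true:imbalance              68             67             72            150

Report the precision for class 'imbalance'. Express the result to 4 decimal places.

0.4237

Take TP from the diagonal, FP from the rest of the 'imbalance' prediction marginal, FN from the rest of the 'imbalance' actual marginal.
precision = TP/(TP+FP).
imbalance: TP=150, FP=85+68+51=204 → 150/354 = 0.42373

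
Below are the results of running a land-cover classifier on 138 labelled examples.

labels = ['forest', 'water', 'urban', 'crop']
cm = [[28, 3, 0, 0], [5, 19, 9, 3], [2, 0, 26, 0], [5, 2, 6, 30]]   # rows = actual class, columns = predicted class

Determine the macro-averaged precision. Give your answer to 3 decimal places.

Per-class precision (TP/(TP+FP)):
  forest: TP=28, FP=5+2+5=12 → 28/40 = 0.7000
  water: TP=19, FP=3+0+2=5 → 19/24 = 0.7917
  urban: TP=26, FP=0+9+6=15 → 26/41 = 0.6341
  crop: TP=30, FP=0+3+0=3 → 30/33 = 0.9091
Macro-precision = mean = (0.7000 + 0.7917 + 0.6341 + 0.9091) / 4 = 0.759

0.759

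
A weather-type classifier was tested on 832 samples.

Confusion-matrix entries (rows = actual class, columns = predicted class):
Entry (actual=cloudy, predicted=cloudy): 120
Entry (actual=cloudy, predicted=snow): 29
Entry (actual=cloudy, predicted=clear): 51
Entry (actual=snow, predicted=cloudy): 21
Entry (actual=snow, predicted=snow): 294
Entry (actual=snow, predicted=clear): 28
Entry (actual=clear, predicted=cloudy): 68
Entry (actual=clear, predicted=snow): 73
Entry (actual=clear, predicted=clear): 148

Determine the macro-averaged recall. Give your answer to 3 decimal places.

0.656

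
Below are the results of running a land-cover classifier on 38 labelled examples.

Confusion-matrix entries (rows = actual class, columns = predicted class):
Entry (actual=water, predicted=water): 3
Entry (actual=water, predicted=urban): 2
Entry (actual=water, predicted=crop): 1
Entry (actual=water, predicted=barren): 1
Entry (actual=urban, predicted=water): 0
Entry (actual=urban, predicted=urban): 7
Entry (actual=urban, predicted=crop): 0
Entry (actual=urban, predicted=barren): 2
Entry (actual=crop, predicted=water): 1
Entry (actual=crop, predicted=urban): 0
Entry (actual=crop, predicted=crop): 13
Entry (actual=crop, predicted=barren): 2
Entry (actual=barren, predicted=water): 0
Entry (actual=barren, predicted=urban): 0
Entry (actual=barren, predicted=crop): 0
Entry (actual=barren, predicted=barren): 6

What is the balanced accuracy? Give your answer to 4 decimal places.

Balanced accuracy = mean of per-class recall.
  water: recall = 3/7 = 0.42857
  urban: recall = 7/9 = 0.77778
  crop: recall = 13/16 = 0.81250
  barren: recall = 6/6 = 1.00000
Mean = (0.42857 + 0.77778 + 0.81250 + 1.00000) / 4 = 0.7547

0.7547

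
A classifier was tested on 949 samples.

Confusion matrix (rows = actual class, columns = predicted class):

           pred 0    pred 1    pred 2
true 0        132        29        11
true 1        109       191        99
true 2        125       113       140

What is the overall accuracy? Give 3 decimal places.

0.488

Accuracy = trace / total = (132+191+140=463) / 949 = 463/949 = 0.488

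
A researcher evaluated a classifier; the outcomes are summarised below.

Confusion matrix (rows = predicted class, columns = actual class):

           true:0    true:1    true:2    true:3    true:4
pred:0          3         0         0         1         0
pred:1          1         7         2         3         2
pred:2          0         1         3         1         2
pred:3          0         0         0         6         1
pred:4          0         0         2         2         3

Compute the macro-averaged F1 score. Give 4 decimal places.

0.5575

Per-class F1 score (2·TP/(2·TP+FP+FN)):
  0: TP=3, FP=0+0+1+0=1, FN=1+0+0+0=1 → 6/8 = 0.75000
  1: TP=7, FP=1+2+3+2=8, FN=0+1+0+0=1 → 14/23 = 0.60870
  2: TP=3, FP=0+1+1+2=4, FN=0+2+0+2=4 → 6/14 = 0.42857
  3: TP=6, FP=0+0+0+1=1, FN=1+3+1+2=7 → 12/20 = 0.60000
  4: TP=3, FP=0+0+2+2=4, FN=0+2+2+1=5 → 6/15 = 0.40000
Macro-F1 score = mean = (0.75000 + 0.60870 + 0.42857 + 0.60000 + 0.40000) / 5 = 0.5575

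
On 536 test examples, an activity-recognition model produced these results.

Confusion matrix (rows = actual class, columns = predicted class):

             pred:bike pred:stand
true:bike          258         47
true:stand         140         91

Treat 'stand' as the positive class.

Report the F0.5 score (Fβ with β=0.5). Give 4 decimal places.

Fβ = (1+β²)·TP / ((1+β²)·TP + β²·FN + FP), with β²=1/4
= 1.25·91 / (1.25·91 + 0.25·140 + 47) = 0.5811

0.5811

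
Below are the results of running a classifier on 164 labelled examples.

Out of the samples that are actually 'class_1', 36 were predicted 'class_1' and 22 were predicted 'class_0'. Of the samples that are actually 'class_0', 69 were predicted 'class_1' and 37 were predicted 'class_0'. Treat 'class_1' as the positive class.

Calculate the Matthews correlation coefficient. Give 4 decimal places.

-0.0301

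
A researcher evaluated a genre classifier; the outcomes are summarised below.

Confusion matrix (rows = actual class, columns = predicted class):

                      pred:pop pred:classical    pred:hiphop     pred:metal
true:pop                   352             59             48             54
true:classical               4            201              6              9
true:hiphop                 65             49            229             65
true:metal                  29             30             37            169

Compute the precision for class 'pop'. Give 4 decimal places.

0.7822

One-vs-rest for 'pop': TP = diagonal; FP = other classes predicted 'pop'; FN = 'pop' predicted as other.
precision = TP/(TP+FP).
pop: TP=352, FP=4+65+29=98 → 352/450 = 0.78222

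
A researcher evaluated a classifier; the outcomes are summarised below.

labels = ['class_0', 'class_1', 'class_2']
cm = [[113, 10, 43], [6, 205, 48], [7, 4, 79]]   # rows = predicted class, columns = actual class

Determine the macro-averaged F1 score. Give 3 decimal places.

Per-class F1 score (2·TP/(2·TP+FP+FN)):
  class_0: TP=113, FP=10+43=53, FN=6+7=13 → 226/292 = 0.7740
  class_1: TP=205, FP=6+48=54, FN=10+4=14 → 410/478 = 0.8577
  class_2: TP=79, FP=7+4=11, FN=43+48=91 → 158/260 = 0.6077
Macro-F1 score = mean = (0.7740 + 0.8577 + 0.6077) / 3 = 0.746

0.746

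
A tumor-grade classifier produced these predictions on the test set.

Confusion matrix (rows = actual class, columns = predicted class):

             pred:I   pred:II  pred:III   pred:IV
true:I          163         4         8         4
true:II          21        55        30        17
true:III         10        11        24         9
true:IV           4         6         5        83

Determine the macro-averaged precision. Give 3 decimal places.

0.660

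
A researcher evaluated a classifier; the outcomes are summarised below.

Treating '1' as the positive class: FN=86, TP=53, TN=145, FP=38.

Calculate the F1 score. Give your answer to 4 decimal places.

0.4609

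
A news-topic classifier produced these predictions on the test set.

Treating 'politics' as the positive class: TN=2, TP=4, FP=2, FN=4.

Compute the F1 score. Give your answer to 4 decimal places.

0.5714

Precision = TP/(TP+FP) = 4/6 = 0.6667
Recall = TP/(TP+FN) = 4/8 = 0.5000
F1 = 2·TP/(2·TP+FP+FN) = 8/14 = 0.5714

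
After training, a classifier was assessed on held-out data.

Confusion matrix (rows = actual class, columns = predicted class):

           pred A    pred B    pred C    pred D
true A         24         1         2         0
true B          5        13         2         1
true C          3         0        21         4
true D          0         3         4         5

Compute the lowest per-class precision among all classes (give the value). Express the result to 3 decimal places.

Per-class precision (TP/(TP+FP)):
  A: TP=24, FP=5+3+0=8 → 24/32 = 0.7500
  B: TP=13, FP=1+0+3=4 → 13/17 = 0.7647
  C: TP=21, FP=2+2+4=8 → 21/29 = 0.7241
  D: TP=5, FP=0+1+4=5 → 5/10 = 0.5000
Lowest is class 'D' with precision = 0.500.

0.500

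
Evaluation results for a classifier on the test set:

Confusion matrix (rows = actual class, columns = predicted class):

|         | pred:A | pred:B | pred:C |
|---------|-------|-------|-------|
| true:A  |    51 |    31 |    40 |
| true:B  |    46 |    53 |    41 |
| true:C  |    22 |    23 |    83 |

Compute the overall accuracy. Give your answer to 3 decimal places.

0.479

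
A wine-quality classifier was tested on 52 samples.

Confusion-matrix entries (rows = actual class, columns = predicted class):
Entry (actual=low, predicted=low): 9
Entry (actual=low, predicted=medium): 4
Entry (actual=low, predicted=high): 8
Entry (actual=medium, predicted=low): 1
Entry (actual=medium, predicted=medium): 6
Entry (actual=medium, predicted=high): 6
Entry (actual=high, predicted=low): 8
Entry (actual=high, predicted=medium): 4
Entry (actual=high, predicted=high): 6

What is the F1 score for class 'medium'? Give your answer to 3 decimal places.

Treat 'medium' as positive and all other classes as negative.
F1 score = 2·TP/(2·TP+FP+FN).
medium: TP=6, FP=4+4=8, FN=1+6=7 → 12/27 = 0.4444

0.444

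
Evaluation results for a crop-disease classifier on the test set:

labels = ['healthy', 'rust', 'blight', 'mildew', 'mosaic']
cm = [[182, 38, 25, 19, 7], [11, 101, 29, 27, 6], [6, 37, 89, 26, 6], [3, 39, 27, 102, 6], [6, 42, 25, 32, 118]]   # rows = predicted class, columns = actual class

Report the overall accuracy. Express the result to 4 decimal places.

0.5867

Accuracy = trace / total = (182+101+89+102+118=592) / 1009 = 592/1009 = 0.5867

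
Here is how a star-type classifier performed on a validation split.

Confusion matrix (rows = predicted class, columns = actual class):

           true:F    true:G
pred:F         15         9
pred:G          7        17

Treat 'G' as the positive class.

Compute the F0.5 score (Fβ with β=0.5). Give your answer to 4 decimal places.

Fβ = (1+β²)·TP / ((1+β²)·TP + β²·FN + FP), with β²=1/4
= 1.25·17 / (1.25·17 + 0.25·9 + 7) = 0.6967

0.6967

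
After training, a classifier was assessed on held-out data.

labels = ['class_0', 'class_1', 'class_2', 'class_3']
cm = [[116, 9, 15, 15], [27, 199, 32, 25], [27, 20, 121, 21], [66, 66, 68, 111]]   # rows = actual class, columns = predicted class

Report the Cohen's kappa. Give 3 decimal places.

0.446

Observed agreement pₒ = trace/N = 547/938 = 0.5832
Expected agreement pₑ = Σ (rowᵢ·colᵢ)/N² = (155·236 + 283·294 + 189·236 + 311·172)/938² = 0.2476
κ = (pₒ − pₑ)/(1 − pₑ) = (0.5832 − 0.2476)/(1 − 0.2476) = 0.446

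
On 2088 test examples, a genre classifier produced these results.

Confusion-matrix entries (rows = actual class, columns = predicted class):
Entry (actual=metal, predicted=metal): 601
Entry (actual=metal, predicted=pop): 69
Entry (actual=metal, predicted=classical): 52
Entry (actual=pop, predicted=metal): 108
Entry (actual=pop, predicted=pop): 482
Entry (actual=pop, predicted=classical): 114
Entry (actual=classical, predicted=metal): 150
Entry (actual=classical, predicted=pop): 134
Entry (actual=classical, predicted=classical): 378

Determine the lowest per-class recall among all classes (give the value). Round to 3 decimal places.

0.571

Per-class recall (TP/(TP+FN)):
  metal: TP=601, FN=69+52=121 → 601/722 = 0.8324
  pop: TP=482, FN=108+114=222 → 482/704 = 0.6847
  classical: TP=378, FN=150+134=284 → 378/662 = 0.5710
Lowest is class 'classical' with recall = 0.571.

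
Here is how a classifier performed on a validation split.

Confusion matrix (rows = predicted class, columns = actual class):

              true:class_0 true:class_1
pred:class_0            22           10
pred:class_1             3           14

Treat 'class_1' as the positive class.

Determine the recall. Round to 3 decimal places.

Recall = TP/(TP+FN) = 14/(14+10) = 14/24 = 0.583

0.583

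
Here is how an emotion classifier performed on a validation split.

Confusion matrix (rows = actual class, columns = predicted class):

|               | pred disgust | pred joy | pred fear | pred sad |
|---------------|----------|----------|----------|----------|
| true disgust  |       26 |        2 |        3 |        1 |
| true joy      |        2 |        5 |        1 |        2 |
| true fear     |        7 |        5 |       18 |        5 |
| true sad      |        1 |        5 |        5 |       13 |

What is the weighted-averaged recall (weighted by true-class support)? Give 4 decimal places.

0.6139

Per-class recall (TP/(TP+FN)):
  disgust: TP=26, FN=2+3+1=6 → 26/32 = 0.81250
  joy: TP=5, FN=2+1+2=5 → 5/10 = 0.50000
  fear: TP=18, FN=7+5+5=17 → 18/35 = 0.51429
  sad: TP=13, FN=1+5+5=11 → 13/24 = 0.54167
Weighted-recall = Σ (supportᵢ/N)·recallᵢ with N=101: (32/101)·0.81250 + (10/101)·0.50000 + (35/101)·0.51429 + (24/101)·0.54167 = 0.6139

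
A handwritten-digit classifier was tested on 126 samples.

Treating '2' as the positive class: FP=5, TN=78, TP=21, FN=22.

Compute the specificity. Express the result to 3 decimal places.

Specificity = TN/(TN+FP) = 78/(78+5) = 0.940

0.940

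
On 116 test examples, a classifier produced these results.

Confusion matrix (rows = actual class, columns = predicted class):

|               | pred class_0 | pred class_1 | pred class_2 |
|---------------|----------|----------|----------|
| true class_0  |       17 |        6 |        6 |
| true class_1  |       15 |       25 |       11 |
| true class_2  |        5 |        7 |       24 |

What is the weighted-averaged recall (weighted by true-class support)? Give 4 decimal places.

Per-class recall (TP/(TP+FN)):
  class_0: TP=17, FN=6+6=12 → 17/29 = 0.58621
  class_1: TP=25, FN=15+11=26 → 25/51 = 0.49020
  class_2: TP=24, FN=5+7=12 → 24/36 = 0.66667
Weighted-recall = Σ (supportᵢ/N)·recallᵢ with N=116: (29/116)·0.58621 + (51/116)·0.49020 + (36/116)·0.66667 = 0.5690

0.5690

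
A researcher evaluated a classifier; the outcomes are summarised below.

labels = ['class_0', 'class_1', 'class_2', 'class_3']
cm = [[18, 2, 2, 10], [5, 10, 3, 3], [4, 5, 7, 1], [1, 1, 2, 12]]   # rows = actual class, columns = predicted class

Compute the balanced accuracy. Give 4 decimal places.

Balanced accuracy = mean of per-class recall.
  class_0: recall = 18/32 = 0.56250
  class_1: recall = 10/21 = 0.47619
  class_2: recall = 7/17 = 0.41176
  class_3: recall = 12/16 = 0.75000
Mean = (0.56250 + 0.47619 + 0.41176 + 0.75000) / 4 = 0.5501

0.5501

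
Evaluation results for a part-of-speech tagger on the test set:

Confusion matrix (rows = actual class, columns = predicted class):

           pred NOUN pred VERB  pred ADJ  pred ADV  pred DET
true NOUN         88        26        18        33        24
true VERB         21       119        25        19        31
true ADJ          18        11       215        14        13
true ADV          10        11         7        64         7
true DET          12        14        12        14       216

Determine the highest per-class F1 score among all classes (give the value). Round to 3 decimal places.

0.785

Per-class F1 score (2·TP/(2·TP+FP+FN)):
  NOUN: TP=88, FP=21+18+10+12=61, FN=26+18+33+24=101 → 176/338 = 0.5207
  VERB: TP=119, FP=26+11+11+14=62, FN=21+25+19+31=96 → 238/396 = 0.6010
  ADJ: TP=215, FP=18+25+7+12=62, FN=18+11+14+13=56 → 430/548 = 0.7847
  ADV: TP=64, FP=33+19+14+14=80, FN=10+11+7+7=35 → 128/243 = 0.5267
  DET: TP=216, FP=24+31+13+7=75, FN=12+14+12+14=52 → 432/559 = 0.7728
Highest is class 'ADJ' with F1 score = 0.785.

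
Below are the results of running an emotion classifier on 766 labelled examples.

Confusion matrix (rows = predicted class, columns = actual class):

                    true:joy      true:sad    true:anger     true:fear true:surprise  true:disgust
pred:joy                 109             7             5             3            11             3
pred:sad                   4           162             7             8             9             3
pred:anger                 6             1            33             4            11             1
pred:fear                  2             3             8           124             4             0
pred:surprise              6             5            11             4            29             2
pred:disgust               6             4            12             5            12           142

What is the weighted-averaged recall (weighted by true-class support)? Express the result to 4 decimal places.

Per-class recall (TP/(TP+FN)):
  joy: TP=109, FN=4+6+2+6+6=24 → 109/133 = 0.81955
  sad: TP=162, FN=7+1+3+5+4=20 → 162/182 = 0.89011
  anger: TP=33, FN=5+7+8+11+12=43 → 33/76 = 0.43421
  fear: TP=124, FN=3+8+4+4+5=24 → 124/148 = 0.83784
  surprise: TP=29, FN=11+9+11+4+12=47 → 29/76 = 0.38158
  disgust: TP=142, FN=3+3+1+0+2=9 → 142/151 = 0.94040
Weighted-recall = Σ (supportᵢ/N)·recallᵢ with N=766: (133/766)·0.81955 + (182/766)·0.89011 + (76/766)·0.43421 + (148/766)·0.83784 + (76/766)·0.38158 + (151/766)·0.94040 = 0.7820

0.7820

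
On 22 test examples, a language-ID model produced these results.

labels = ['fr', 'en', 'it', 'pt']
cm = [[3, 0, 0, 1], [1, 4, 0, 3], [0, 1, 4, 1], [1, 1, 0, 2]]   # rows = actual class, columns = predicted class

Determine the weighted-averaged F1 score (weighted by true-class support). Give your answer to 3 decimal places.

0.613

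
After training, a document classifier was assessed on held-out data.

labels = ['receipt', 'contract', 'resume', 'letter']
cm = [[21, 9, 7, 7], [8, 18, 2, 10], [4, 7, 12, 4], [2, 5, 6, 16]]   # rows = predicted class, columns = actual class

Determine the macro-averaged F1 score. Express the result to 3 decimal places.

Per-class F1 score (2·TP/(2·TP+FP+FN)):
  receipt: TP=21, FP=9+7+7=23, FN=8+4+2=14 → 42/79 = 0.5316
  contract: TP=18, FP=8+2+10=20, FN=9+7+5=21 → 36/77 = 0.4675
  resume: TP=12, FP=4+7+4=15, FN=7+2+6=15 → 24/54 = 0.4444
  letter: TP=16, FP=2+5+6=13, FN=7+10+4=21 → 32/66 = 0.4848
Macro-F1 score = mean = (0.5316 + 0.4675 + 0.4444 + 0.4848) / 4 = 0.482

0.482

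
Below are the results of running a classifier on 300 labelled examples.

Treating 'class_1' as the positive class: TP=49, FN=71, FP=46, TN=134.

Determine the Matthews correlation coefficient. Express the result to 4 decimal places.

0.1609

MCC = (TP·TN − FP·FN) / √((TP+FP)(TP+FN)(TN+FP)(TN+FN))
Numerator = 49·134 − 46·71 = 3300
Denominator = √(95·120·180·205) = √420660000 = 20509.9976
MCC = 3300 / 20509.9976 = 0.1609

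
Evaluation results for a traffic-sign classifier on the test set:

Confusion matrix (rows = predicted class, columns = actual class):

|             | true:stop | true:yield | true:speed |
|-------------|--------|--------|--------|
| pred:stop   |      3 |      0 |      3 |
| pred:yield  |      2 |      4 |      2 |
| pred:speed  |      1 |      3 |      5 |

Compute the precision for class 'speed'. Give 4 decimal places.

0.5556

One-vs-rest for 'speed': TP = diagonal; FP = other classes predicted 'speed'; FN = 'speed' predicted as other.
precision = TP/(TP+FP).
speed: TP=5, FP=1+3=4 → 5/9 = 0.55556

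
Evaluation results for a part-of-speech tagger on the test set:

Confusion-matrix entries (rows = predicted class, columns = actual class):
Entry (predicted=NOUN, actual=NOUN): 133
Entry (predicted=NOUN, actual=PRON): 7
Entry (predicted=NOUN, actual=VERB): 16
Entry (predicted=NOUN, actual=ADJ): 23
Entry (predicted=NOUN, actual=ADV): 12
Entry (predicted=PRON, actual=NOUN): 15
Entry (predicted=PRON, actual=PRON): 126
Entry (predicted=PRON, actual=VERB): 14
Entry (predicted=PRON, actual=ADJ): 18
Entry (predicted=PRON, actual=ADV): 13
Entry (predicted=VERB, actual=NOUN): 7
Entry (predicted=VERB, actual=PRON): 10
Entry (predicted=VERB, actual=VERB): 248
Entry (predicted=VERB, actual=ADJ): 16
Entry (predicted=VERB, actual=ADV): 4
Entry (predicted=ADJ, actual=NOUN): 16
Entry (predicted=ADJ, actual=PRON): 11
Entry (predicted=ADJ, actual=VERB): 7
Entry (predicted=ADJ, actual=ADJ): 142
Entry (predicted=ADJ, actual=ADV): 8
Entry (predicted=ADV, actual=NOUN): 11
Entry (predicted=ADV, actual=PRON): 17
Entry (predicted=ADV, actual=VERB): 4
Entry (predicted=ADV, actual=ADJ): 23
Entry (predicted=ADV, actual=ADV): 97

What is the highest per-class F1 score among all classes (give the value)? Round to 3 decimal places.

0.864

Per-class F1 score (2·TP/(2·TP+FP+FN)):
  NOUN: TP=133, FP=7+16+23+12=58, FN=15+7+16+11=49 → 266/373 = 0.7131
  PRON: TP=126, FP=15+14+18+13=60, FN=7+10+11+17=45 → 252/357 = 0.7059
  VERB: TP=248, FP=7+10+16+4=37, FN=16+14+7+4=41 → 496/574 = 0.8641
  ADJ: TP=142, FP=16+11+7+8=42, FN=23+18+16+23=80 → 284/406 = 0.6995
  ADV: TP=97, FP=11+17+4+23=55, FN=12+13+4+8=37 → 194/286 = 0.6783
Highest is class 'VERB' with F1 score = 0.864.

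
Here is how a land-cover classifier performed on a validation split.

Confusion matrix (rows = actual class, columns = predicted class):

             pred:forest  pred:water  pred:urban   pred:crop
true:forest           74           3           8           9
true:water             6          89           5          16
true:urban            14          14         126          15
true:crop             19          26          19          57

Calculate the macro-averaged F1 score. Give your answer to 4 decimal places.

Per-class F1 score (2·TP/(2·TP+FP+FN)):
  forest: TP=74, FP=6+14+19=39, FN=3+8+9=20 → 148/207 = 0.71498
  water: TP=89, FP=3+14+26=43, FN=6+5+16=27 → 178/248 = 0.71774
  urban: TP=126, FP=8+5+19=32, FN=14+14+15=43 → 252/327 = 0.77064
  crop: TP=57, FP=9+16+15=40, FN=19+26+19=64 → 114/218 = 0.52294
Macro-F1 score = mean = (0.71498 + 0.71774 + 0.77064 + 0.52294) / 4 = 0.6816

0.6816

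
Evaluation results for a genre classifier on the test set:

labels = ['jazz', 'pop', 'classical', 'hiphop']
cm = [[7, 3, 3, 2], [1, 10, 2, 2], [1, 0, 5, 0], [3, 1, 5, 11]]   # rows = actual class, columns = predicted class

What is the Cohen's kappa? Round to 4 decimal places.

Observed agreement pₒ = trace/N = 33/56 = 0.58929
Expected agreement pₑ = Σ (rowᵢ·colᵢ)/N² = (15·12 + 15·14 + 6·15 + 20·15)/56² = 0.24872
κ = (pₒ − pₑ)/(1 − pₑ) = (0.58929 − 0.24872)/(1 − 0.24872) = 0.4533

0.4533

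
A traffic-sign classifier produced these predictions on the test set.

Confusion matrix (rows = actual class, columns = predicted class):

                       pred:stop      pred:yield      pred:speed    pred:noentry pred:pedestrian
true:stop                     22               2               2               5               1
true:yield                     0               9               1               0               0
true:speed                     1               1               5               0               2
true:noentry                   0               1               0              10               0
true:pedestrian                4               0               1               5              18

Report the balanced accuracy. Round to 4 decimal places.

Balanced accuracy = mean of per-class recall.
  stop: recall = 22/32 = 0.68750
  yield: recall = 9/10 = 0.90000
  speed: recall = 5/9 = 0.55556
  noentry: recall = 10/11 = 0.90909
  pedestrian: recall = 18/28 = 0.64286
Mean = (0.68750 + 0.90000 + 0.55556 + 0.90909 + 0.64286) / 5 = 0.7390

0.7390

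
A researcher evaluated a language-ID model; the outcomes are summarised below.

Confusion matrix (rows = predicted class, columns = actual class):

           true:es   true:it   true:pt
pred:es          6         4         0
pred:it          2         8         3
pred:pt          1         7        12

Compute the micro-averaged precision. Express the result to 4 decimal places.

0.6047

Micro-averaging pools counts across classes: ΣTP=26, ΣFP=17, ΣFN=17.
Micro-precision = TP/(TP+FP) on pooled counts = 0.6047 (equals overall accuracy in single-label multiclass).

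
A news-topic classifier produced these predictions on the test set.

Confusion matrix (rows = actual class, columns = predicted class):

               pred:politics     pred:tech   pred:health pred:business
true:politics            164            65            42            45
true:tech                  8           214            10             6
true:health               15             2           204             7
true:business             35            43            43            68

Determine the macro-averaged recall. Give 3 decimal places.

Per-class recall (TP/(TP+FN)):
  politics: TP=164, FN=65+42+45=152 → 164/316 = 0.5190
  tech: TP=214, FN=8+10+6=24 → 214/238 = 0.8992
  health: TP=204, FN=15+2+7=24 → 204/228 = 0.8947
  business: TP=68, FN=35+43+43=121 → 68/189 = 0.3598
Macro-recall = mean = (0.5190 + 0.8992 + 0.8947 + 0.3598) / 4 = 0.668

0.668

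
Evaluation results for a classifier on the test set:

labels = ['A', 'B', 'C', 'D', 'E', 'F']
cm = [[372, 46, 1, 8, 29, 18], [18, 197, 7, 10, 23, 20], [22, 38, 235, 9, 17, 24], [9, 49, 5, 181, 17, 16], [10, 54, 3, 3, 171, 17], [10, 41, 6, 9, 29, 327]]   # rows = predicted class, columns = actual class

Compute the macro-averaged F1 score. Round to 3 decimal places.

0.715

Per-class F1 score (2·TP/(2·TP+FP+FN)):
  A: TP=372, FP=46+1+8+29+18=102, FN=18+22+9+10+10=69 → 744/915 = 0.8131
  B: TP=197, FP=18+7+10+23+20=78, FN=46+38+49+54+41=228 → 394/700 = 0.5629
  C: TP=235, FP=22+38+9+17+24=110, FN=1+7+5+3+6=22 → 470/602 = 0.7807
  D: TP=181, FP=9+49+5+17+16=96, FN=8+10+9+3+9=39 → 362/497 = 0.7284
  E: TP=171, FP=10+54+3+3+17=87, FN=29+23+17+17+29=115 → 342/544 = 0.6287
  F: TP=327, FP=10+41+6+9+29=95, FN=18+20+24+16+17=95 → 654/844 = 0.7749
Macro-F1 score = mean = (0.8131 + 0.5629 + 0.7807 + 0.7284 + 0.6287 + 0.7749) / 6 = 0.715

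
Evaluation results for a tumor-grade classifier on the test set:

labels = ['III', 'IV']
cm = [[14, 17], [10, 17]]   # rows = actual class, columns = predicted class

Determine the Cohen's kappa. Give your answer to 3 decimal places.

0.080

Observed agreement pₒ = trace/N = 31/58 = 0.5345
Expected agreement pₑ = Σ (rowᵢ·colᵢ)/N² = (31·24 + 27·34)/58² = 0.4941
κ = (pₒ − pₑ)/(1 − pₑ) = (0.5345 − 0.4941)/(1 − 0.4941) = 0.080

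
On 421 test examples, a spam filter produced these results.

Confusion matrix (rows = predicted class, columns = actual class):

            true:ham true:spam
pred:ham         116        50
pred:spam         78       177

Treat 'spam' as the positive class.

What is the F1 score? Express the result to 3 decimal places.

0.734

Precision = TP/(TP+FP) = 177/255 = 0.6941
Recall = TP/(TP+FN) = 177/227 = 0.7797
F1 = 2·TP/(2·TP+FP+FN) = 354/482 = 0.734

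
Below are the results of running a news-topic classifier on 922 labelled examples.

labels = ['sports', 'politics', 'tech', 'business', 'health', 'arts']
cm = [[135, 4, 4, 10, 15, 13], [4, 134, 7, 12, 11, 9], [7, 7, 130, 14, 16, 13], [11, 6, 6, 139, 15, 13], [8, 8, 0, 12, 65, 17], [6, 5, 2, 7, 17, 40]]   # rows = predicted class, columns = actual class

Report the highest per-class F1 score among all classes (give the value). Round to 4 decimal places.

Per-class F1 score (2·TP/(2·TP+FP+FN)):
  sports: TP=135, FP=4+4+10+15+13=46, FN=4+7+11+8+6=36 → 270/352 = 0.76705
  politics: TP=134, FP=4+7+12+11+9=43, FN=4+7+6+8+5=30 → 268/341 = 0.78592
  tech: TP=130, FP=7+7+14+16+13=57, FN=4+7+6+0+2=19 → 260/336 = 0.77381
  business: TP=139, FP=11+6+6+15+13=51, FN=10+12+14+12+7=55 → 278/384 = 0.72396
  health: TP=65, FP=8+8+0+12+17=45, FN=15+11+16+15+17=74 → 130/249 = 0.52209
  arts: TP=40, FP=6+5+2+7+17=37, FN=13+9+13+13+17=65 → 80/182 = 0.43956
Highest is class 'politics' with F1 score = 0.7859.

0.7859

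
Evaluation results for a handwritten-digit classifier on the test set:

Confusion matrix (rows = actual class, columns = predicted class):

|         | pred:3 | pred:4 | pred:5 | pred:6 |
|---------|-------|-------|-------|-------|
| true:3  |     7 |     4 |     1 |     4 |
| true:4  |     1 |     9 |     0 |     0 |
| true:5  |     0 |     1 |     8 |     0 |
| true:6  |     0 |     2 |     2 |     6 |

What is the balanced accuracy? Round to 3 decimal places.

0.707

Balanced accuracy = mean of per-class recall.
  3: recall = 7/16 = 0.4375
  4: recall = 9/10 = 0.9000
  5: recall = 8/9 = 0.8889
  6: recall = 6/10 = 0.6000
Mean = (0.4375 + 0.9000 + 0.8889 + 0.6000) / 4 = 0.707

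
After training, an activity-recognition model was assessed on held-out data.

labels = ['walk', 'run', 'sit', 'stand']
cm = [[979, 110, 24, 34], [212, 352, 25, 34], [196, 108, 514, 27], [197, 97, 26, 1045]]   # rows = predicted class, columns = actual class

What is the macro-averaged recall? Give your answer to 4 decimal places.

Per-class recall (TP/(TP+FN)):
  walk: TP=979, FN=212+196+197=605 → 979/1584 = 0.61806
  run: TP=352, FN=110+108+97=315 → 352/667 = 0.52774
  sit: TP=514, FN=24+25+26=75 → 514/589 = 0.87267
  stand: TP=1045, FN=34+34+27=95 → 1045/1140 = 0.91667
Macro-recall = mean = (0.61806 + 0.52774 + 0.87267 + 0.91667) / 4 = 0.7338

0.7338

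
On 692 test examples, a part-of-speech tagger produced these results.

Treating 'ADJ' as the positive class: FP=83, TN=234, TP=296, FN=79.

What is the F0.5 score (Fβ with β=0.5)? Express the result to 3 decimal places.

0.783

Fβ = (1+β²)·TP / ((1+β²)·TP + β²·FN + FP), with β²=1/4
= 1.25·296 / (1.25·296 + 0.25·79 + 83) = 0.783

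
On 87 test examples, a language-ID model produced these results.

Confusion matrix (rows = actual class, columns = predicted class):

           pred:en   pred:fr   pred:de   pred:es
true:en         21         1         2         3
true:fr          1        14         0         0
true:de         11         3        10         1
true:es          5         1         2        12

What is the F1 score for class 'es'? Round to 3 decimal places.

0.667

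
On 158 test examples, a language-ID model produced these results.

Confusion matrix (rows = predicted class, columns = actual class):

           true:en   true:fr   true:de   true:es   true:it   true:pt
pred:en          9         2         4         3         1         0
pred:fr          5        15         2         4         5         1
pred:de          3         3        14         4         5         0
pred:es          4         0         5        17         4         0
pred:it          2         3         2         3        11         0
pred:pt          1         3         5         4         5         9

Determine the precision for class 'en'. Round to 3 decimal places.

0.474

Take TP from the diagonal, FP from the rest of the 'en' prediction marginal, FN from the rest of the 'en' actual marginal.
precision = TP/(TP+FP).
en: TP=9, FP=2+4+3+1+0=10 → 9/19 = 0.4737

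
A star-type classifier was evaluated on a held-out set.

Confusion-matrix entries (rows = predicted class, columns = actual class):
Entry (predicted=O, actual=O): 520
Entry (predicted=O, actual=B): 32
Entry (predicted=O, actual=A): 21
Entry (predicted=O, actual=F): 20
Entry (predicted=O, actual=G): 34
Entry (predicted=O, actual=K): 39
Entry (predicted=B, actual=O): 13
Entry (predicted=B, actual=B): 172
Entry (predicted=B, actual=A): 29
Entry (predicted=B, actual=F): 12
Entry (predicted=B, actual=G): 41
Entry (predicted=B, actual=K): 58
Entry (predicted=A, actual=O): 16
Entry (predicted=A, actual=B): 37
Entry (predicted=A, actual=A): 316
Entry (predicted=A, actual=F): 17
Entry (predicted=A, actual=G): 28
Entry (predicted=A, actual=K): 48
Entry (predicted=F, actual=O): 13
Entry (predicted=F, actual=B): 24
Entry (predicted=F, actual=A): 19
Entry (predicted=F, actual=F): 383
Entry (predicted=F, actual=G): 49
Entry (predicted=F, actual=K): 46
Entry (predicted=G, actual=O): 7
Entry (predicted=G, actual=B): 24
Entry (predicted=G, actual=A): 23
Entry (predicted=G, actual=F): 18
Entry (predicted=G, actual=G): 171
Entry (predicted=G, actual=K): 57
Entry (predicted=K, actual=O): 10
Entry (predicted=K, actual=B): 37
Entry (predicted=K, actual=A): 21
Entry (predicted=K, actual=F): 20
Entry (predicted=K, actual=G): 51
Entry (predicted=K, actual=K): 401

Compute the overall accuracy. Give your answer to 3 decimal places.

0.694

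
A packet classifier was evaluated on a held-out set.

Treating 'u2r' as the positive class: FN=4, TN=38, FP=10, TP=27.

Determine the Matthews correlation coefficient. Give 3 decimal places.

0.648

MCC = (TP·TN − FP·FN) / √((TP+FP)(TP+FN)(TN+FP)(TN+FN))
Numerator = 27·38 − 10·4 = 986
Denominator = √(37·31·48·42) = √2312352 = 1520.6420
MCC = 986 / 1520.6420 = 0.648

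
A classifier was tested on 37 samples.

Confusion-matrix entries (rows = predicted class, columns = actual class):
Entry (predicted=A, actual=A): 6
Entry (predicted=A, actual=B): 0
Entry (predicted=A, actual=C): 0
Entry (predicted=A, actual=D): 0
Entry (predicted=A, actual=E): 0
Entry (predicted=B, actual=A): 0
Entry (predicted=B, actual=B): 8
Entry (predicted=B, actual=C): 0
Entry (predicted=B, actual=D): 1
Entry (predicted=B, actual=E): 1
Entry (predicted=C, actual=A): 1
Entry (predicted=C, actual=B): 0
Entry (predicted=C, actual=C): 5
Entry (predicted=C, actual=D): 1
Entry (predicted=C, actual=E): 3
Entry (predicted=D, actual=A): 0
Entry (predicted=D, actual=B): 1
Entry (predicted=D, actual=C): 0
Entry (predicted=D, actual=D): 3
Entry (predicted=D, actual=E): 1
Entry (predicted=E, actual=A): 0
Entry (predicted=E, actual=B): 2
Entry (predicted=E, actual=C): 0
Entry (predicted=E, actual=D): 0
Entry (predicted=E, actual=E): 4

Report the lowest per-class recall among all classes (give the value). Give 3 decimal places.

0.444

Per-class recall (TP/(TP+FN)):
  A: TP=6, FN=0+1+0+0=1 → 6/7 = 0.8571
  B: TP=8, FN=0+0+1+2=3 → 8/11 = 0.7273
  C: TP=5, FN=0+0+0+0=0 → 5/5 = 1.0000
  D: TP=3, FN=0+1+1+0=2 → 3/5 = 0.6000
  E: TP=4, FN=0+1+3+1=5 → 4/9 = 0.4444
Lowest is class 'E' with recall = 0.444.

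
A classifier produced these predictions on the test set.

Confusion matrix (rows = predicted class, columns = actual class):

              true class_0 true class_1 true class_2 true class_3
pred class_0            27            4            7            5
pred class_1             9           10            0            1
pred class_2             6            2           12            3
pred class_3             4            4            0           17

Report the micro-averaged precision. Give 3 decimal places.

0.595

Micro-averaging pools counts across classes: ΣTP=66, ΣFP=45, ΣFN=45.
Micro-precision = TP/(TP+FP) on pooled counts = 0.595 (equals overall accuracy in single-label multiclass).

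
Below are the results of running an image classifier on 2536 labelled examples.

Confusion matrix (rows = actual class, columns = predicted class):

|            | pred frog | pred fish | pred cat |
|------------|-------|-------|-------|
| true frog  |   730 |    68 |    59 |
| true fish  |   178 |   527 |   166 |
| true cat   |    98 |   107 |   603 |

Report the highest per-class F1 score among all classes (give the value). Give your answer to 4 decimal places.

0.7837

Per-class F1 score (2·TP/(2·TP+FP+FN)):
  frog: TP=730, FP=178+98=276, FN=68+59=127 → 1460/1863 = 0.78368
  fish: TP=527, FP=68+107=175, FN=178+166=344 → 1054/1573 = 0.67006
  cat: TP=603, FP=59+166=225, FN=98+107=205 → 1206/1636 = 0.73716
Highest is class 'frog' with F1 score = 0.7837.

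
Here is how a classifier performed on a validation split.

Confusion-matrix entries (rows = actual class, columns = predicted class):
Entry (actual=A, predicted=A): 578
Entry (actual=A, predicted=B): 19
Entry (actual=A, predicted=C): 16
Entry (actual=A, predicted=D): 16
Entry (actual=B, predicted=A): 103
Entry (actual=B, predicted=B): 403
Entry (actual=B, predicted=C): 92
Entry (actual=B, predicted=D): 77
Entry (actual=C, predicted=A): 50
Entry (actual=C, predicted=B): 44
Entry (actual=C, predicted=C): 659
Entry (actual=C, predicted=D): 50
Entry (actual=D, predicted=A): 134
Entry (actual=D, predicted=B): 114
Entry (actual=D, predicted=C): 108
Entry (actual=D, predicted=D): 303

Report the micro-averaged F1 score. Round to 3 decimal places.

0.702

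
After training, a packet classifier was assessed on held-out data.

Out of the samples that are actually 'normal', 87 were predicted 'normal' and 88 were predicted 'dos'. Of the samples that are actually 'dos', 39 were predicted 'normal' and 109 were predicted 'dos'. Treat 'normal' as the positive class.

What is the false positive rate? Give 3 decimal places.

FPR = FP/(FP+TN) = 39/(39+109) = 0.264

0.264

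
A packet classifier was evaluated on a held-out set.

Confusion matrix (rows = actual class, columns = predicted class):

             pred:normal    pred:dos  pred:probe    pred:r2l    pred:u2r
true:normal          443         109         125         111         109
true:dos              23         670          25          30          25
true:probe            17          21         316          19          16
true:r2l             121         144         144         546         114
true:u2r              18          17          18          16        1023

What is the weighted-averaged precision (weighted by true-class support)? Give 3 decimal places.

0.723

Per-class precision (TP/(TP+FP)):
  normal: TP=443, FP=23+17+121+18=179 → 443/622 = 0.7122
  dos: TP=670, FP=109+21+144+17=291 → 670/961 = 0.6972
  probe: TP=316, FP=125+25+144+18=312 → 316/628 = 0.5032
  r2l: TP=546, FP=111+30+19+16=176 → 546/722 = 0.7562
  u2r: TP=1023, FP=109+25+16+114=264 → 1023/1287 = 0.7949
Weighted-precision = Σ (supportᵢ/N)·precisionᵢ with N=4220: (897/4220)·0.7122 + (773/4220)·0.6972 + (389/4220)·0.5032 + (1069/4220)·0.7562 + (1092/4220)·0.7949 = 0.723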